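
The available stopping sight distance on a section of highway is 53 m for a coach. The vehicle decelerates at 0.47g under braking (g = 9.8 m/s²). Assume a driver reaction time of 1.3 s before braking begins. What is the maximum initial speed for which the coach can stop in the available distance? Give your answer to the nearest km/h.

a = 0.47 × 9.8 = 4.606 m/s².
Stopping distance: v·t_r + v²/(2a) = 53 with t_r = 1.3 s and a = 4.606 m/s².
So v² + 11.976 v − 488.24 = 0.
Positive root: v = −a·t_r + √((a·t_r)² + 2a·d) = −5.988 + √(35.856 + 488.24) = 16.9051 m/s.
16.9051 m/s × 3.6 = 60.858 km/h.

Maximum speed ≈ 61 km/h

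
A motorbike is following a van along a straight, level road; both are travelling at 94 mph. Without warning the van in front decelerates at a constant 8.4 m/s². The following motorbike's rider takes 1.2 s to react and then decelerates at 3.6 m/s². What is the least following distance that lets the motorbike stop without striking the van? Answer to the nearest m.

94 mph × 0.44704 = 42.0218 m/s.
Leader travels v²/(2a_L) = 1765.832 / 16.800 = 105.109 m before stopping.
Follower covers v·t_r = 42.0218 × 1.2 = 50.426 m while reacting, then v²/(2a_F) = 1765.832 / 7.200 = 245.254 m while braking, for a total of 50.426 + 245.254 = 295.680 m.
Since a_F ≤ a_L and the follower starts braking later, the follower is never slower than the leader, so the closest approach is when both have stopped.
Minimum gap = 295.680 − 105.109 = 190.571 m.

Minimum gap ≈ 191 m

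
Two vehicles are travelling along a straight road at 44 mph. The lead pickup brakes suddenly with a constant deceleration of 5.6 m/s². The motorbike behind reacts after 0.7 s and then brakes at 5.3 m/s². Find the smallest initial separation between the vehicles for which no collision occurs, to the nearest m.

Minimum gap ≈ 16 m

44 mph × 0.44704 = 19.6698 m/s.
Leader travels v²/(2a_L) = 386.901 / 11.200 = 34.545 m before stopping.
Follower covers v·t_r = 19.6698 × 0.7 = 13.769 m while reacting, then v²/(2a_F) = 386.901 / 10.600 = 36.500 m while braking, for a total of 13.769 + 36.500 = 50.269 m.
Since a_F ≤ a_L and the follower starts braking later, the follower is never slower than the leader, so the closest approach is when both have stopped.
Minimum gap = 50.269 − 34.545 = 15.724 m.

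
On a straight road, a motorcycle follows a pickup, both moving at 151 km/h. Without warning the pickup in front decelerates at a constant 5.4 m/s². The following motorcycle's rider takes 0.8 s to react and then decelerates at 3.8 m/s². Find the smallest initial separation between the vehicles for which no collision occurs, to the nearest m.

151 km/h ÷ 3.6 = 41.9444 m/s.
Leader travels v²/(2a_L) = 1759.333 / 10.800 = 162.901 m before stopping.
Follower covers v·t_r = 41.9444 × 0.8 = 33.556 m while reacting, then v²/(2a_F) = 1759.333 / 7.600 = 231.491 m while braking, for a total of 33.556 + 231.491 = 265.047 m.
Since a_F ≤ a_L and the follower starts braking later, the follower is never slower than the leader, so the closest approach is when both have stopped.
Minimum gap = 265.047 − 162.901 = 102.146 m.

Minimum gap ≈ 102 m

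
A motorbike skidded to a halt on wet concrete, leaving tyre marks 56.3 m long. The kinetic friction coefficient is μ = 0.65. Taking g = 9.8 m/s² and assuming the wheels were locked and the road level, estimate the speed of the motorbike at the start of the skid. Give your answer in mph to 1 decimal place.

Deceleration a = μg = 0.65 × 9.8 = 6.370 m/s².
v = √(2a·d) = √(2 × 6.370 × 56.3) = √717.262 = 26.7817 m/s.
= 26.7817 ÷ 0.44704 = 59.909 mph.

Initial speed ≈ 59.9 mph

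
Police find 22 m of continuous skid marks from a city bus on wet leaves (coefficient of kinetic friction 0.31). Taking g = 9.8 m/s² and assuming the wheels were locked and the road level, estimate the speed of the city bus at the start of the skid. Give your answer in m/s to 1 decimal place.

Initial speed ≈ 11.6 m/s

Deceleration a = μg = 0.31 × 9.8 = 3.038 m/s².
v = √(2a·d) = √(2 × 3.038 × 22) = √133.672 = 11.5617 m/s.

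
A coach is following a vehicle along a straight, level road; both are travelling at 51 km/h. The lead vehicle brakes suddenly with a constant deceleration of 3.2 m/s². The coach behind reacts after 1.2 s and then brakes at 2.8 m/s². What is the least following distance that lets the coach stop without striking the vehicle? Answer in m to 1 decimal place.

51 km/h ÷ 3.6 = 14.1667 m/s.
Leader travels v²/(2a_L) = 200.695 / 6.400 = 31.359 m before stopping.
Follower covers v·t_r = 14.1667 × 1.2 = 17.000 m while reacting, then v²/(2a_F) = 200.695 / 5.600 = 35.838 m while braking, for a total of 17.000 + 35.838 = 52.838 m.
Since a_F ≤ a_L and the follower starts braking later, the follower is never slower than the leader, so the closest approach is when both have stopped.
Minimum gap = 52.838 − 31.359 = 21.479 m.

Minimum gap ≈ 21.5 m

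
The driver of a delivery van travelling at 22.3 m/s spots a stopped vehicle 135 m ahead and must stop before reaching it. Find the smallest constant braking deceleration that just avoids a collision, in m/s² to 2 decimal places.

v² = 2a·d ⇒ a = v²/(2d) = 22.3000² / (2 × 135.000) = 497.290 / 270.000 = 1.8418 m/s².

Required deceleration ≈ 1.84 m/s²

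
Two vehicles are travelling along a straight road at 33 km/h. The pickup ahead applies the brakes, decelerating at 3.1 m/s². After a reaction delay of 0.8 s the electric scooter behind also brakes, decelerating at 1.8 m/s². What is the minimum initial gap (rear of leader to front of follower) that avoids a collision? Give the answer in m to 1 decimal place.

Minimum gap ≈ 17.1 m

33 km/h ÷ 3.6 = 9.1667 m/s.
Leader travels v²/(2a_L) = 84.028 / 6.200 = 13.553 m before stopping.
Follower covers v·t_r = 9.1667 × 0.8 = 7.333 m while reacting, then v²/(2a_F) = 84.028 / 3.600 = 23.341 m while braking, for a total of 7.333 + 23.341 = 30.674 m.
Since a_F ≤ a_L and the follower starts braking later, the follower is never slower than the leader, so the closest approach is when both have stopped.
Minimum gap = 30.674 − 13.553 = 17.121 m.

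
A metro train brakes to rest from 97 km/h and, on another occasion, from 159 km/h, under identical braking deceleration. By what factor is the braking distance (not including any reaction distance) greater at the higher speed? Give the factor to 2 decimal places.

Factor ≈ 2.69

Braking distance d = v²/(2a), so with a fixed, d ∝ v².
Factor = (159/97)² = 1.6392² = 2.6870.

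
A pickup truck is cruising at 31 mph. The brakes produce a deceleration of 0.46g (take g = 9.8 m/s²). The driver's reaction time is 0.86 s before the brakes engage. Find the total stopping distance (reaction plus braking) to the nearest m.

Total stopping distance ≈ 33 m

31 mph × 0.44704 = 13.8582 m/s.
a = 0.46 × 9.8 = 4.508 m/s².
Reaction distance = v·t_r = 13.8582 × 0.86 = 11.918 m.
Braking distance = v²/(2a) = 13.8582² / (2 × 4.508) = 192.050 / 9.016 = 21.301 m.
Total = 11.918 + 21.301 = 33.219 m.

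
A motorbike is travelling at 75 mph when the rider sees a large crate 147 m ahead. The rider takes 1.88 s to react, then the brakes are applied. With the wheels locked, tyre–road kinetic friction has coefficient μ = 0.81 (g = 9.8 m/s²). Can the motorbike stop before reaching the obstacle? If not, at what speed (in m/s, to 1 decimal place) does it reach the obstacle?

Yes — it stops about 13.2 m short of the obstacle, so it never reaches it

75 mph × 0.44704 = 33.5280 m/s.
a = μg = 0.81 × 9.8 = 7.938 m/s².
Reaction distance = 33.5280 × 1.88 = 63.033 m.
Braking distance = v²/(2a) = 1124.127 / 15.876 = 70.807 m.
Total stopping distance = 63.033 + 70.807 = 133.840 m, vs 147 m available — it stops with 147 − 133.840 = 13.160 m to spare.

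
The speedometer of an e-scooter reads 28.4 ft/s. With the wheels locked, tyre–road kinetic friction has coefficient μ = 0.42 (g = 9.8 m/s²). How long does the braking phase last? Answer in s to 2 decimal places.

28.4 ft/s × 0.3048 = 8.6563 m/s.
a = μg = 0.42 × 9.8 = 4.116 m/s².
Braking time = v/a = 8.6563 / 4.116 = 2.103 s.

Braking time ≈ 2.10 s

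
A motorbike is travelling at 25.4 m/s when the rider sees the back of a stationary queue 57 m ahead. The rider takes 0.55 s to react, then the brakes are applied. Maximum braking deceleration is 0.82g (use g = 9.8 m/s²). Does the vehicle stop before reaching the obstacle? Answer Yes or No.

Yes

a = 0.82 × 9.8 = 8.036 m/s².
Reaction distance = 25.4000 × 0.55 = 13.970 m.
Braking distance = v²/(2a) = 645.160 / 16.072 = 40.142 m.
Total stopping distance = 13.970 + 40.142 = 54.112 m, vs 57 m available — it stops with 57 − 54.112 = 2.888 m to spare.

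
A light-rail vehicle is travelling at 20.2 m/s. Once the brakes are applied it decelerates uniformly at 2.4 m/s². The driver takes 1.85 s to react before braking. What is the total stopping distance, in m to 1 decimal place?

Total stopping distance ≈ 122.4 m

Reaction distance = v·t_r = 20.2000 × 1.85 = 37.370 m.
Braking distance = v²/(2a) = 20.2000² / (2 × 2.400) = 408.040 / 4.800 = 85.008 m.
Total = 37.370 + 85.008 = 122.378 m.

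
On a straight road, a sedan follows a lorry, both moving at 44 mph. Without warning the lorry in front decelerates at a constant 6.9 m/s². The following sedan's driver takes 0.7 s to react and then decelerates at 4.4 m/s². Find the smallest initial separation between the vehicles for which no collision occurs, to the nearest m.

Minimum gap ≈ 30 m

44 mph × 0.44704 = 19.6698 m/s.
Leader travels v²/(2a_L) = 386.901 / 13.800 = 28.036 m before stopping.
Follower covers v·t_r = 19.6698 × 0.7 = 13.769 m while reacting, then v²/(2a_F) = 386.901 / 8.800 = 43.966 m while braking, for a total of 13.769 + 43.966 = 57.735 m.
Since a_F ≤ a_L and the follower starts braking later, the follower is never slower than the leader, so the closest approach is when both have stopped.
Minimum gap = 57.735 − 28.036 = 29.699 m.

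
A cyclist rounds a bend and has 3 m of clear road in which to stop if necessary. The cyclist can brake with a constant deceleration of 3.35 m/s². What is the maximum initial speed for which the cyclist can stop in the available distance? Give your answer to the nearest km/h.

Maximum speed ≈ 16 km/h

v²/(2a) = d ⇒ v = √(2 × 3.350 × 3) = √20.10 = 4.4833 m/s.
4.4833 m/s × 3.6 = 16.140 km/h.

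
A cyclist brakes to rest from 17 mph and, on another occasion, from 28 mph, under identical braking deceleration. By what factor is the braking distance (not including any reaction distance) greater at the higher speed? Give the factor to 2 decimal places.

Factor ≈ 2.71

Braking distance d = v²/(2a), so with a fixed, d ∝ v².
Factor = (28/17)² = 1.6471² = 2.7129.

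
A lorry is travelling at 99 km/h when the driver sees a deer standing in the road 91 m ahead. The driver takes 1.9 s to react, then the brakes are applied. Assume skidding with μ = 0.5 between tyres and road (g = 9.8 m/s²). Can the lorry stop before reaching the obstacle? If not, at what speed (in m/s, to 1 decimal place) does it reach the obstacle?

99 km/h ÷ 3.6 = 27.5000 m/s.
a = μg = 0.5 × 9.8 = 4.900 m/s².
Reaction distance = 27.5000 × 1.9 = 52.250 m.
Braking distance needed to stop: v²/(2a) = 756.250 / 9.800 = 77.168 m, so total needed = 52.250 + 77.168 = 129.418 m > 91 m — it cannot stop.
Distance remaining when braking begins: 91 − 52.250 = 38.750 m.
v² = v₀² − 2a·d = 756.250 − 2 × 4.900 × 38.750 = 376.500 m²/s².
v = √376.500 = 19.404 m/s.

No — it strikes the obstacle at 19.4 m/s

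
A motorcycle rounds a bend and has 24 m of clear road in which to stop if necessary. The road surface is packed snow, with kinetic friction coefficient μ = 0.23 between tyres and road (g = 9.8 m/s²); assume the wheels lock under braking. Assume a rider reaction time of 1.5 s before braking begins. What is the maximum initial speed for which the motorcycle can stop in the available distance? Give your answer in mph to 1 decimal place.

a = μg = 0.23 × 9.8 = 2.254 m/s².
Stopping distance: v·t_r + v²/(2a) = 24 with t_r = 1.5 s and a = 2.254 m/s².
So v² + 6.762 v − 108.19 = 0.
Positive root: v = −a·t_r + √((a·t_r)² + 2a·d) = −3.381 + √(11.431 + 108.19) = 7.5561 m/s.
7.5561 m/s ÷ 0.44704 = 16.903 mph.

Maximum speed ≈ 16.9 mph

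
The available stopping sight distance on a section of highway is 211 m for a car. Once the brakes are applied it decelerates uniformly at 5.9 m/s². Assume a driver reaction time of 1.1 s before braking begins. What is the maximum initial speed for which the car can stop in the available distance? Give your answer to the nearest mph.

Stopping distance: v·t_r + v²/(2a) = 211 with t_r = 1.1 s and a = 5.900 m/s².
So v² + 12.980 v − 2489.80 = 0.
Positive root: v = −a·t_r + √((a·t_r)² + 2a·d) = −6.490 + √(42.120 + 2489.80) = 43.8282 m/s.
43.8282 m/s ÷ 0.44704 = 98.041 mph.

Maximum speed ≈ 98 mph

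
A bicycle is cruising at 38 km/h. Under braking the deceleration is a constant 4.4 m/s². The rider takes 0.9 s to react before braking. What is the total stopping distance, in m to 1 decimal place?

Total stopping distance ≈ 22.2 m

38 km/h ÷ 3.6 = 10.5556 m/s.
Reaction distance = v·t_r = 10.5556 × 0.9 = 9.500 m.
Braking distance = v²/(2a) = 10.5556² / (2 × 4.400) = 111.421 / 8.800 = 12.661 m.
Total = 9.500 + 12.661 = 22.161 m.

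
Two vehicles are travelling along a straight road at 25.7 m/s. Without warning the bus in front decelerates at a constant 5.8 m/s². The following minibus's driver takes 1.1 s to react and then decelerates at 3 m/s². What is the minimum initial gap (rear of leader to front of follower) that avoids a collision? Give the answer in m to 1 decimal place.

Leader travels v²/(2a_L) = 660.490 / 11.600 = 56.939 m before stopping.
Follower covers v·t_r = 25.7000 × 1.1 = 28.270 m while reacting, then v²/(2a_F) = 660.490 / 6.000 = 110.082 m while braking, for a total of 28.270 + 110.082 = 138.352 m.
Since a_F ≤ a_L and the follower starts braking later, the follower is never slower than the leader, so the closest approach is when both have stopped.
Minimum gap = 138.352 − 56.939 = 81.413 m.

Minimum gap ≈ 81.4 m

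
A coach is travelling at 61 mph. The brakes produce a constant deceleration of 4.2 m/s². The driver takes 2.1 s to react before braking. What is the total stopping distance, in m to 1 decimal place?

Total stopping distance ≈ 145.8 m

61 mph × 0.44704 = 27.2694 m/s.
Reaction distance = v·t_r = 27.2694 × 2.1 = 57.266 m.
Braking distance = v²/(2a) = 27.2694² / (2 × 4.200) = 743.620 / 8.400 = 88.526 m.
Total = 57.266 + 88.526 = 145.792 m.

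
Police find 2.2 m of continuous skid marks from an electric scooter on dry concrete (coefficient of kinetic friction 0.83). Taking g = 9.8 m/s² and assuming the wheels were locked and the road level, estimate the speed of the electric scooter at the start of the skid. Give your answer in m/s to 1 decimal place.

Initial speed ≈ 6.0 m/s

Deceleration a = μg = 0.83 × 9.8 = 8.134 m/s².
v = √(2a·d) = √(2 × 8.134 × 2.2) = √35.790 = 5.9825 m/s.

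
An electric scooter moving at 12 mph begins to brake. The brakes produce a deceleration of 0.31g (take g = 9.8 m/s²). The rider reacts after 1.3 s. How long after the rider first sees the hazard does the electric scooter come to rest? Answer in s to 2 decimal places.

12 mph × 0.44704 = 5.3645 m/s.
a = 0.31 × 9.8 = 3.038 m/s².
Braking time = v/a = 5.3645 / 3.038 = 1.766 s.
Total = 1.3 + 1.766 = 3.066 s.

Total time ≈ 3.07 s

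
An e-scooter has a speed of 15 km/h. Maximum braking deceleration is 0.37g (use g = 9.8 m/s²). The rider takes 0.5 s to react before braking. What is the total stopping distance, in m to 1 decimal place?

Total stopping distance ≈ 4.5 m

15 km/h ÷ 3.6 = 4.1667 m/s.
a = 0.37 × 9.8 = 3.626 m/s².
Reaction distance = v·t_r = 4.1667 × 0.5 = 2.083 m.
Braking distance = v²/(2a) = 4.1667² / (2 × 3.626) = 17.361 / 7.252 = 2.394 m.
Total = 2.083 + 2.394 = 4.477 m.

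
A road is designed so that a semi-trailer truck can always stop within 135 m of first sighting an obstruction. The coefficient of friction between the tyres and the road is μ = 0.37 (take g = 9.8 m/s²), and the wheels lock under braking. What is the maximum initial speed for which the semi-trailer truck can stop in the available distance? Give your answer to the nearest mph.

Maximum speed ≈ 70 mph

a = μg = 0.37 × 9.8 = 3.626 m/s².
v²/(2a) = d ⇒ v = √(2 × 3.626 × 135) = √979.02 = 31.2893 m/s.
31.2893 m/s ÷ 0.44704 = 69.992 mph.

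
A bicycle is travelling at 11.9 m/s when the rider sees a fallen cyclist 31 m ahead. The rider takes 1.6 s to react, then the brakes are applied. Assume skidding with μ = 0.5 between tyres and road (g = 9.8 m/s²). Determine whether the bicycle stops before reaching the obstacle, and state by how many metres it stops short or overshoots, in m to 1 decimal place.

a = μg = 0.5 × 9.8 = 4.900 m/s².
Reaction distance = 11.9000 × 1.6 = 19.040 m.
Braking distance = v²/(2a) = 141.610 / 9.800 = 14.450 m.
Total stopping distance = 19.040 + 14.450 = 33.490 m, vs 31 m available — it cannot stop in time and overshoots by 33.490 − 31 = 2.490 m.

No — it overshoots by 2.5 m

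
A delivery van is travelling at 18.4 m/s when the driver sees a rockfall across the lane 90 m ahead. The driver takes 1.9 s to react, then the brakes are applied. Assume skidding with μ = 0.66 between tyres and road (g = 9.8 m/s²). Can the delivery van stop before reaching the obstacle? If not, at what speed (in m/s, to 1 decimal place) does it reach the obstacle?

Yes — it stops about 28.9 m short of the obstacle, so it never reaches it

a = μg = 0.66 × 9.8 = 6.468 m/s².
Reaction distance = 18.4000 × 1.9 = 34.960 m.
Braking distance = v²/(2a) = 338.560 / 12.936 = 26.172 m.
Total stopping distance = 34.960 + 26.172 = 61.132 m, vs 90 m available — it stops with 90 − 61.132 = 28.868 m to spare.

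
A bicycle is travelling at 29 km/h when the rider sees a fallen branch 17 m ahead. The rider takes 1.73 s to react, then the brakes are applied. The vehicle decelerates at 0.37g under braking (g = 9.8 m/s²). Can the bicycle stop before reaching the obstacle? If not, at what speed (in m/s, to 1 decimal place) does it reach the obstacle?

No — it strikes the obstacle at 6.5 m/s

29 km/h ÷ 3.6 = 8.0556 m/s.
a = 0.37 × 9.8 = 3.626 m/s².
Reaction distance = 8.0556 × 1.73 = 13.936 m.
Braking distance needed to stop: v²/(2a) = 64.893 / 7.252 = 8.948 m, so total needed = 13.936 + 8.948 = 22.884 m > 17 m — it cannot stop.
Distance remaining when braking begins: 17 − 13.936 = 3.064 m.
v² = v₀² − 2a·d = 64.893 − 2 × 3.626 × 3.064 = 42.673 m²/s².
v = √42.673 = 6.532 m/s.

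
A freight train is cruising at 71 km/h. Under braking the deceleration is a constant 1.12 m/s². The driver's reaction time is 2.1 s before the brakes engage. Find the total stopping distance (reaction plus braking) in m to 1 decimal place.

Total stopping distance ≈ 215.1 m

71 km/h ÷ 3.6 = 19.7222 m/s.
Reaction distance = v·t_r = 19.7222 × 2.1 = 41.417 m.
Braking distance = v²/(2a) = 19.7222² / (2 × 1.120) = 388.965 / 2.240 = 173.645 m.
Total = 41.417 + 173.645 = 215.062 m.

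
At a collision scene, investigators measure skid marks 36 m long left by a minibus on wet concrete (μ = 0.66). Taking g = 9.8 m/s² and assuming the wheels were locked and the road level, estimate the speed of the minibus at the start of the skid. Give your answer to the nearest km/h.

Initial speed ≈ 78 km/h

Deceleration a = μg = 0.66 × 9.8 = 6.468 m/s².
v = √(2a·d) = √(2 × 6.468 × 36) = √465.696 = 21.5800 m/s.
= 21.5800 × 3.6 = 77.688 km/h.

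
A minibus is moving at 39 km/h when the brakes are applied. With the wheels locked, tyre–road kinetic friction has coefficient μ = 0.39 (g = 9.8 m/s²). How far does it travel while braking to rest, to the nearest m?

39 km/h ÷ 3.6 = 10.8333 m/s.
a = μg = 0.39 × 9.8 = 3.822 m/s².
Braking distance = v²/(2a) = 10.8333² / (2 × 3.822) = 117.360 / 7.644 = 15.353 m.

Braking distance ≈ 15 m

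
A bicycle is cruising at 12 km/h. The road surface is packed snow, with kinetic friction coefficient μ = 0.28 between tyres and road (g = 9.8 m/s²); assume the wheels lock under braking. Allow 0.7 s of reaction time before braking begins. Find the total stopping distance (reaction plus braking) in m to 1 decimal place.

12 km/h ÷ 3.6 = 3.3333 m/s.
a = μg = 0.28 × 9.8 = 2.744 m/s².
Reaction distance = v·t_r = 3.3333 × 0.7 = 2.333 m.
Braking distance = v²/(2a) = 3.3333² / (2 × 2.744) = 11.111 / 5.488 = 2.025 m.
Total = 2.333 + 2.025 = 4.358 m.

Total stopping distance ≈ 4.4 m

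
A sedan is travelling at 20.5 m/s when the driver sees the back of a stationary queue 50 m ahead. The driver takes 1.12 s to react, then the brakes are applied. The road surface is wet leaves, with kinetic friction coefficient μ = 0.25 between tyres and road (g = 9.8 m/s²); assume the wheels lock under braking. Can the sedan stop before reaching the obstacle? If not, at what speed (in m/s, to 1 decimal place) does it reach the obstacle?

a = μg = 0.25 × 9.8 = 2.450 m/s².
Reaction distance = 20.5000 × 1.12 = 22.960 m.
Braking distance needed to stop: v²/(2a) = 420.250 / 4.900 = 85.765 m, so total needed = 22.960 + 85.765 = 108.725 m > 50 m — it cannot stop.
Distance remaining when braking begins: 50 − 22.960 = 27.040 m.
v² = v₀² − 2a·d = 420.250 − 2 × 2.450 × 27.040 = 287.754 m²/s².
v = √287.754 = 16.963 m/s.

No — it strikes the obstacle at 17.0 m/s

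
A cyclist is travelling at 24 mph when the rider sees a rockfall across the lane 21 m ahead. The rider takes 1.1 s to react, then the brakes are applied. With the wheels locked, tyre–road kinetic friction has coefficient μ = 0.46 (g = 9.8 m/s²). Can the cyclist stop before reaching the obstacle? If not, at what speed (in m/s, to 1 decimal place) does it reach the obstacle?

No — it strikes the obstacle at 5.7 m/s

24 mph × 0.44704 = 10.7290 m/s.
a = μg = 0.46 × 9.8 = 4.508 m/s².
Reaction distance = 10.7290 × 1.1 = 11.802 m.
Braking distance needed to stop: v²/(2a) = 115.111 / 9.016 = 12.767 m, so total needed = 11.802 + 12.767 = 24.569 m > 21 m — it cannot stop.
Distance remaining when braking begins: 21 − 11.802 = 9.198 m.
v² = v₀² − 2a·d = 115.111 − 2 × 4.508 × 9.198 = 32.182 m²/s².
v = √32.182 = 5.673 m/s.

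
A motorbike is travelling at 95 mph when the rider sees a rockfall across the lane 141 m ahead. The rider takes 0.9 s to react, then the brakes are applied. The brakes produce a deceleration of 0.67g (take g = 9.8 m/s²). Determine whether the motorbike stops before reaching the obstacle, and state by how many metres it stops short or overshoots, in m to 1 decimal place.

95 mph × 0.44704 = 42.4688 m/s.
a = 0.67 × 9.8 = 6.566 m/s².
Reaction distance = 42.4688 × 0.9 = 38.222 m.
Braking distance = v²/(2a) = 1803.599 / 13.132 = 137.344 m.
Total stopping distance = 38.222 + 137.344 = 175.566 m, vs 141 m available — it cannot stop in time and overshoots by 175.566 − 141 = 34.566 m.

No — it overshoots by 34.6 m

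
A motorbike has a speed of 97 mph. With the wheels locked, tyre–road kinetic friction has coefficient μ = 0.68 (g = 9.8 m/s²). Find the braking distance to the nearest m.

97 mph × 0.44704 = 43.3629 m/s.
a = μg = 0.68 × 9.8 = 6.664 m/s².
Braking distance = v²/(2a) = 43.3629² / (2 × 6.664) = 1880.341 / 13.328 = 141.082 m.

Braking distance ≈ 141 m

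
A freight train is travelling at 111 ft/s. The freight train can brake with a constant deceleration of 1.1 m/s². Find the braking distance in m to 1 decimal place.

Braking distance ≈ 520.3 m

111 ft/s × 0.3048 = 33.8328 m/s.
Braking distance = v²/(2a) = 33.8328² / (2 × 1.100) = 1144.658 / 2.200 = 520.299 m.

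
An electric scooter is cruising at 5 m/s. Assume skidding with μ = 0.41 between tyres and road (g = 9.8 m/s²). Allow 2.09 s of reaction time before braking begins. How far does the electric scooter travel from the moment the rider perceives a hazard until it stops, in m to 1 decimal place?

Total stopping distance ≈ 13.6 m

a = μg = 0.41 × 9.8 = 4.018 m/s².
Reaction distance = v·t_r = 5.0000 × 2.09 = 10.450 m.
Braking distance = v²/(2a) = 5.0000² / (2 × 4.018) = 25.000 / 8.036 = 3.111 m.
Total = 10.450 + 3.111 = 13.561 m.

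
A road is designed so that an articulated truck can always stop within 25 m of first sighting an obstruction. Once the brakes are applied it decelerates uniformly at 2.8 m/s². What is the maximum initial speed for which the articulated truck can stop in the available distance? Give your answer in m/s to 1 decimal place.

v²/(2a) = d ⇒ v = √(2 × 2.800 × 25) = √140.00 = 11.8322 m/s.

Maximum speed ≈ 11.8 m/s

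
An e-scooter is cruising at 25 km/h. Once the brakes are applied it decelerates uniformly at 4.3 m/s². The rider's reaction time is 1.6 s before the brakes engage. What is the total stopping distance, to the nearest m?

Total stopping distance ≈ 17 m

25 km/h ÷ 3.6 = 6.9444 m/s.
Reaction distance = v·t_r = 6.9444 × 1.6 = 11.111 m.
Braking distance = v²/(2a) = 6.9444² / (2 × 4.300) = 48.225 / 8.600 = 5.608 m.
Total = 11.111 + 5.608 = 16.719 m.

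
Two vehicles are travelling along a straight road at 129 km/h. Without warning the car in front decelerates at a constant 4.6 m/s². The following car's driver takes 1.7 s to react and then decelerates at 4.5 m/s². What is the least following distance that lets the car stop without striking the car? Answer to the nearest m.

129 km/h ÷ 3.6 = 35.8333 m/s.
Leader travels v²/(2a_L) = 1284.025 / 9.200 = 139.568 m before stopping.
Follower covers v·t_r = 35.8333 × 1.7 = 60.917 m while reacting, then v²/(2a_F) = 1284.025 / 9.000 = 142.669 m while braking, for a total of 60.917 + 142.669 = 203.586 m.
Since a_F ≤ a_L and the follower starts braking later, the follower is never slower than the leader, so the closest approach is when both have stopped.
Minimum gap = 203.586 − 139.568 = 64.018 m.

Minimum gap ≈ 64 m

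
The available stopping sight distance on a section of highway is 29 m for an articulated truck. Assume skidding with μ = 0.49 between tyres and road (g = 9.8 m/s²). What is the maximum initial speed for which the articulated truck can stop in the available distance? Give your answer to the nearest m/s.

a = μg = 0.49 × 9.8 = 4.802 m/s².
v²/(2a) = d ⇒ v = √(2 × 4.802 × 29) = √278.52 = 16.6889 m/s.

Maximum speed ≈ 17 m/s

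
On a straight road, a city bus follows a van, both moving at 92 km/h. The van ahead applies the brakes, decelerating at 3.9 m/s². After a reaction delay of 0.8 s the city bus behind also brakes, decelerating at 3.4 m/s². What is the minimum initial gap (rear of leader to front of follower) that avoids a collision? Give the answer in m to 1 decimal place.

92 km/h ÷ 3.6 = 25.5556 m/s.
Leader travels v²/(2a_L) = 653.089 / 7.800 = 83.729 m before stopping.
Follower covers v·t_r = 25.5556 × 0.8 = 20.444 m while reacting, then v²/(2a_F) = 653.089 / 6.800 = 96.043 m while braking, for a total of 20.444 + 96.043 = 116.487 m.
Since a_F ≤ a_L and the follower starts braking later, the follower is never slower than the leader, so the closest approach is when both have stopped.
Minimum gap = 116.487 − 83.729 = 32.758 m.

Minimum gap ≈ 32.8 m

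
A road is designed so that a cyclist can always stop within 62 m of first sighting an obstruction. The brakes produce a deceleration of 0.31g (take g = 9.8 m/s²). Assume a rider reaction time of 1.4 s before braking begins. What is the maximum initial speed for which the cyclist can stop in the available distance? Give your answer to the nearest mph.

Maximum speed ≈ 35 mph

a = 0.31 × 9.8 = 3.038 m/s².
Stopping distance: v·t_r + v²/(2a) = 62 with t_r = 1.4 s and a = 3.038 m/s².
So v² + 8.506 v − 376.71 = 0.
Positive root: v = −a·t_r + √((a·t_r)² + 2a·d) = −4.253 + √(18.088 + 376.71) = 15.6165 m/s.
15.6165 m/s ÷ 0.44704 = 34.933 mph.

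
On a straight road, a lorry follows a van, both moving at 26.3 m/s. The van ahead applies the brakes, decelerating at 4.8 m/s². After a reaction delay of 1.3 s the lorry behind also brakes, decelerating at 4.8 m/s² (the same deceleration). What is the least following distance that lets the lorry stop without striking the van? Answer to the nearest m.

Leader travels v²/(2a_L) = 691.690 / 9.600 = 72.051 m before stopping.
Follower covers v·t_r = 26.3000 × 1.3 = 34.190 m while reacting, then v²/(2a_F) = 691.690 / 9.600 = 72.051 m while braking, for a total of 34.190 + 72.051 = 106.241 m.
Since a_F ≤ a_L and the follower starts braking later, the follower is never slower than the leader, so the closest approach is when both have stopped.
Minimum gap = 106.241 − 72.051 = 34.190 m.

Minimum gap ≈ 34 m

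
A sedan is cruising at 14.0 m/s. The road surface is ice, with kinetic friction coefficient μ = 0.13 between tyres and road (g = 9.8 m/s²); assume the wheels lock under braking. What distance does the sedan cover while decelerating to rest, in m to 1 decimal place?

Braking distance ≈ 76.9 m

a = μg = 0.13 × 9.8 = 1.274 m/s².
Braking distance = v²/(2a) = 14.0000² / (2 × 1.274) = 196.000 / 2.548 = 76.923 m.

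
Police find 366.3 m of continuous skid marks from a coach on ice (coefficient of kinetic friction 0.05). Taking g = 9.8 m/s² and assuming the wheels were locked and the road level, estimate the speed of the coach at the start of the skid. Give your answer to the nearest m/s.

Initial speed ≈ 19 m/s

Deceleration a = μg = 0.05 × 9.8 = 0.490 m/s².
v = √(2a·d) = √(2 × 0.490 × 366.3) = √358.974 = 18.9466 m/s.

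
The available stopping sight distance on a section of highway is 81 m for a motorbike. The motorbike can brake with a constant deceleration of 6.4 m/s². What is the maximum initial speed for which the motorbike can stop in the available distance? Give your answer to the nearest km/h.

Maximum speed ≈ 116 km/h

v²/(2a) = d ⇒ v = √(2 × 6.400 × 81) = √1036.80 = 32.1994 m/s.
32.1994 m/s × 3.6 = 115.918 km/h.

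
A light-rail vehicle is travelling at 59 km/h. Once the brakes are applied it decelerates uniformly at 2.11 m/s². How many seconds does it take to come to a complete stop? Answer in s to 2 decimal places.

Braking time ≈ 7.77 s

59 km/h ÷ 3.6 = 16.3889 m/s.
Braking time = v/a = 16.3889 / 2.110 = 7.767 s.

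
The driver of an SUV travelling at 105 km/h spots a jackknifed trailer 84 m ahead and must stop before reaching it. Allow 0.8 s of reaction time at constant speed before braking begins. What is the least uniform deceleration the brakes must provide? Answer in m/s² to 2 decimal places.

Required deceleration ≈ 7.01 m/s²

105 km/h ÷ 3.6 = 29.1667 m/s.
Distance covered during reaction = 29.1667 × 0.8 = 23.333 m.
Distance available for braking: 84 − 23.333 = 60.667 m.
v² = 2a·d ⇒ a = v²/(2d) = 29.1667² / (2 × 60.667) = 850.696 / 121.334 = 7.0112 m/s².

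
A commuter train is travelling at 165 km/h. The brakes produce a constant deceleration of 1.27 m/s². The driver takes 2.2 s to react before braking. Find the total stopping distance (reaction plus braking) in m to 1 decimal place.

165 km/h ÷ 3.6 = 45.8333 m/s.
Reaction distance = v·t_r = 45.8333 × 2.2 = 100.833 m.
Braking distance = v²/(2a) = 45.8333² / (2 × 1.270) = 2100.691 / 2.540 = 827.044 m.
Total = 100.833 + 827.044 = 927.877 m.

Total stopping distance ≈ 927.9 m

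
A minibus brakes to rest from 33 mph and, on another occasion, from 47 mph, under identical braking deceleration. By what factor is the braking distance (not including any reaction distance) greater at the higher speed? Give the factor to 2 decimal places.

Factor ≈ 2.03

Braking distance d = v²/(2a), so with a fixed, d ∝ v².
Factor = (47/33)² = 1.4242² = 2.0283.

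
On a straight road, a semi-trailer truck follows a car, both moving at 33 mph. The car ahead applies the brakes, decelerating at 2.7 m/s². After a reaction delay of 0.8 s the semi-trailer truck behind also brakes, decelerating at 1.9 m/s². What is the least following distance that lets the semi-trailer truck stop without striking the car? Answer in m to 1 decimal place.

Minimum gap ≈ 28.8 m

33 mph × 0.44704 = 14.7523 m/s.
Leader travels v²/(2a_L) = 217.630 / 5.400 = 40.302 m before stopping.
Follower covers v·t_r = 14.7523 × 0.8 = 11.802 m while reacting, then v²/(2a_F) = 217.630 / 3.800 = 57.271 m while braking, for a total of 11.802 + 57.271 = 69.073 m.
Since a_F ≤ a_L and the follower starts braking later, the follower is never slower than the leader, so the closest approach is when both have stopped.
Minimum gap = 69.073 − 40.302 = 28.771 m.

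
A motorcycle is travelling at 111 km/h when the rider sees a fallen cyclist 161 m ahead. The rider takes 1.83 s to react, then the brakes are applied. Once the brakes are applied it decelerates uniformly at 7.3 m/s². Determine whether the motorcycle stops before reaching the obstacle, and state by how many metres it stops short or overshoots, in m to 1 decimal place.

Yes — it stops 39.5 m short of the obstacle

111 km/h ÷ 3.6 = 30.8333 m/s.
Reaction distance = 30.8333 × 1.83 = 56.425 m.
Braking distance = v²/(2a) = 950.692 / 14.600 = 65.116 m.
Total stopping distance = 56.425 + 65.116 = 121.541 m, vs 161 m available — it stops with 161 − 121.541 = 39.459 m to spare.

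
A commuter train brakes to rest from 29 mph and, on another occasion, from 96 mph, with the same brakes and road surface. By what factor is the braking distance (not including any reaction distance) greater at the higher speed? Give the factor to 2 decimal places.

Braking distance d = v²/(2a), so with a fixed, d ∝ v².
Factor = (96/29)² = 3.3103² = 10.9581.

Factor ≈ 10.96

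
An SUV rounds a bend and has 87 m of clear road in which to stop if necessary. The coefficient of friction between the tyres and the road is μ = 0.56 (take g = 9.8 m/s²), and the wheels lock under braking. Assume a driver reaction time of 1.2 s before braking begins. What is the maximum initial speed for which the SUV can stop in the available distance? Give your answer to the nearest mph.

a = μg = 0.56 × 9.8 = 5.488 m/s².
Stopping distance: v·t_r + v²/(2a) = 87 with t_r = 1.2 s and a = 5.488 m/s².
So v² + 13.171 v − 954.91 = 0.
Positive root: v = −a·t_r + √((a·t_r)² + 2a·d) = −6.586 + √(43.375 + 954.91) = 25.0096 m/s.
25.0096 m/s ÷ 0.44704 = 55.945 mph.

Maximum speed ≈ 56 mph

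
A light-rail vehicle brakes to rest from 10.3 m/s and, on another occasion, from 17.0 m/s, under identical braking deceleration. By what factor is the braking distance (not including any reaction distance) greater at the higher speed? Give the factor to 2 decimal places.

Braking distance d = v²/(2a), so with a fixed, d ∝ v².
Factor = (17.0/10.3)² = 1.6505² = 2.7242.

Factor ≈ 2.72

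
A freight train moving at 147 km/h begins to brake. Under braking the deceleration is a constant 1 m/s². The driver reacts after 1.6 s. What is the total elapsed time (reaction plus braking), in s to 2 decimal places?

Total time ≈ 42.43 s

147 km/h ÷ 3.6 = 40.8333 m/s.
Braking time = v/a = 40.8333 / 1.000 = 40.833 s.
Total = 1.6 + 40.833 = 42.433 s.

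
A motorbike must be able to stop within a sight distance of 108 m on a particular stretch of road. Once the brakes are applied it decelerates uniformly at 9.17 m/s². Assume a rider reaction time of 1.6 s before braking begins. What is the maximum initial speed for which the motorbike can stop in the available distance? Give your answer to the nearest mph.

Stopping distance: v·t_r + v²/(2a) = 108 with t_r = 1.6 s and a = 9.170 m/s².
So v² + 29.344 v − 1980.72 = 0.
Positive root: v = −a·t_r + √((a·t_r)² + 2a·d) = −14.672 + √(215.268 + 1980.72) = 32.1894 m/s.
32.1894 m/s ÷ 0.44704 = 72.006 mph.

Maximum speed ≈ 72 mph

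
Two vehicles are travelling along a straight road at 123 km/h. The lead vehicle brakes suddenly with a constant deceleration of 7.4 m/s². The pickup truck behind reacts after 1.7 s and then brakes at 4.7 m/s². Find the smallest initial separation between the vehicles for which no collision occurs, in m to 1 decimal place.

Minimum gap ≈ 103.4 m

123 km/h ÷ 3.6 = 34.1667 m/s.
Leader travels v²/(2a_L) = 1167.363 / 14.800 = 78.876 m before stopping.
Follower covers v·t_r = 34.1667 × 1.7 = 58.083 m while reacting, then v²/(2a_F) = 1167.363 / 9.400 = 124.188 m while braking, for a total of 58.083 + 124.188 = 182.271 m.
Since a_F ≤ a_L and the follower starts braking later, the follower is never slower than the leader, so the closest approach is when both have stopped.
Minimum gap = 182.271 − 78.876 = 103.395 m.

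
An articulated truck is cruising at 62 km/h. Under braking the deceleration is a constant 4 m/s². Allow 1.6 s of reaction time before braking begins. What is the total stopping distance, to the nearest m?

62 km/h ÷ 3.6 = 17.2222 m/s.
Reaction distance = v·t_r = 17.2222 × 1.6 = 27.556 m.
Braking distance = v²/(2a) = 17.2222² / (2 × 4.000) = 296.604 / 8.000 = 37.075 m.
Total = 27.556 + 37.075 = 64.631 m.

Total stopping distance ≈ 65 m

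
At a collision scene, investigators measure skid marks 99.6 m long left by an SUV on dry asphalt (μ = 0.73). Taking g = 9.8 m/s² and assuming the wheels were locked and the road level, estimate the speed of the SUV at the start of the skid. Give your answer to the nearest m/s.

Initial speed ≈ 38 m/s

Deceleration a = μg = 0.73 × 9.8 = 7.154 m/s².
v = √(2a·d) = √(2 × 7.154 × 99.6) = √1425.077 = 37.7502 m/s.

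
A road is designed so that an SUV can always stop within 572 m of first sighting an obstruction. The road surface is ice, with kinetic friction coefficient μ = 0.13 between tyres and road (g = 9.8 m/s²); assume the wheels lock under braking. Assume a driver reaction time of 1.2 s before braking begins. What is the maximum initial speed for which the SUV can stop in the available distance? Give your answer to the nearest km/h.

a = μg = 0.13 × 9.8 = 1.274 m/s².
Stopping distance: v·t_r + v²/(2a) = 572 with t_r = 1.2 s and a = 1.274 m/s².
So v² + 3.058 v − 1457.46 = 0.
Positive root: v = −a·t_r + √((a·t_r)² + 2a·d) = −1.529 + √(2.338 + 1457.46) = 36.6783 m/s.
36.6783 m/s × 3.6 = 132.042 km/h.

Maximum speed ≈ 132 km/h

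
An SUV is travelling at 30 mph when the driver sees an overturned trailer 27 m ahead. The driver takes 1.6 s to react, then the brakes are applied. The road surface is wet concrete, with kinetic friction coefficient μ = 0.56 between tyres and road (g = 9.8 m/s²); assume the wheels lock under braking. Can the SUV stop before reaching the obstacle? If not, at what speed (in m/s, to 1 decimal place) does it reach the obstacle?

30 mph × 0.44704 = 13.4112 m/s.
a = μg = 0.56 × 9.8 = 5.488 m/s².
Reaction distance = 13.4112 × 1.6 = 21.458 m.
Braking distance needed to stop: v²/(2a) = 179.860 / 10.976 = 16.387 m, so total needed = 21.458 + 16.387 = 37.845 m > 27 m — it cannot stop.
Distance remaining when braking begins: 27 − 21.458 = 5.542 m.
v² = v₀² − 2a·d = 179.860 − 2 × 5.488 × 5.542 = 119.031 m²/s².
v = √119.031 = 10.910 m/s.

No — it strikes the obstacle at 10.9 m/s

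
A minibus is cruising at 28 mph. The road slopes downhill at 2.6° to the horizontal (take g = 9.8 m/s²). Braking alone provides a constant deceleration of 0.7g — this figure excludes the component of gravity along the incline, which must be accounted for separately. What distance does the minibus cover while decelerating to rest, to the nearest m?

Braking distance ≈ 12 m

28 mph × 0.44704 = 12.5171 m/s.
a = 0.7 × 9.8 = 6.860 m/s².
Gravity along the downhill slope reduces the braking deceleration: a_eff = 6.860 − 9.8·sin 2.6° = 6.860 − 0.445 = 6.415 m/s².
Braking distance = v²/(2a) = 12.5171² / (2 × 6.415) = 156.678 / 12.830 = 12.212 m.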